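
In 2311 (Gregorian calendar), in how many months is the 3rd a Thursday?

Check the 3rd of each month of 2311: Jan 3: Tue, Feb 3: Fri, Mar 3: Fri, Apr 3: Mon, May 3: Wed, Jun 3: Sat, Jul 3: Mon, Aug 3: Thu, Sep 3: Sun, Oct 3: Tue, Nov 3: Fri, Dec 3: Sun.
Thursday occurs in August — 1 month.

1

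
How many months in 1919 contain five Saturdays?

A month of length L has five Saturdays iff its first Saturday is on day ≤ L−28 (so day 1–3 in a 31-day month, 1–2 in a 30-day month, day 1 in a leap February).
Checking each month of 1919: Jan starts Wed (31d); Feb starts Sat (28d); Mar starts Sat (31d) ✓; Apr starts Tue (30d); May starts Thu (31d) ✓; Jun starts Sun (30d); Jul starts Tue (31d); Aug starts Fri (31d) ✓; Sep starts Mon (30d); Oct starts Wed (31d); Nov starts Sat (30d) ✓; Dec starts Mon (31d).
Five-Saturday months: March, May, August, November → 4.

4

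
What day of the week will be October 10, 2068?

January 1, 2068 is a Sunday.
October 10 is day 284 of the year, i.e. 283 days after Jan 1.
283 mod 7 = 3, so advance 3 weekdays from Sunday: Wednesday.

Wednesday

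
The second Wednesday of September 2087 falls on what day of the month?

10

September 1, 2087 is a Monday, so the first Wednesday is the 3rd.
The second Wednesday is 3 + 7 = 10.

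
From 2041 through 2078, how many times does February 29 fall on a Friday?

Leap years in 2041–2078: 9 of them.
Feb 29 weekday advances by 5 (mod 7) from one leap year to the next four years later (or differs when a century non-leap intervenes).
Leap-day weekdays: 2044:Mon 2048:Sat 2052:Thu 2056:Tue 2060:Sun 2064:Fri✓ 2068:Wed 2072:Mon 2076:Sat
Friday: 2064 → 1.

1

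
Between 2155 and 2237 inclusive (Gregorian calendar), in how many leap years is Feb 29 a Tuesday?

Leap years in 2155–2237: 20 of them.
Feb 29 weekday advances by 5 (mod 7) from one leap year to the next four years later (or differs when a century non-leap intervenes).
Leap-day weekdays: 2156:Sun 2160:Fri 2164:Wed 2168:Mon 2172:Sat 2176:Thu 2180:Tue✓ 2184:Sun 2188:Fri 2192:Wed 2196:Mon 2204:Wed 2208:Mon 2212:Sat 2216:Thu 2220:Tue✓ 2224:Sun 2228:Fri 2232:Wed 2236:Mon
Tuesday: 2180, 2220 → 2.

2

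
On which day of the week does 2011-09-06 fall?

Tuesday

January 1, 2011 is a Saturday.
September 6 is day 249 of the year, i.e. 248 days after Jan 1.
248 mod 7 = 3, so advance 3 weekdays from Saturday: Tuesday.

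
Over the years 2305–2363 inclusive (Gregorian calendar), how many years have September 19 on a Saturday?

8

Track September 19's weekday year by year (advancing +1, or +2 across a Feb 29):
  2305: Tue  2306: Wed (+1)  2307: Thu (+1)  2308: Sat (+2) ✓  2309: Sun (+1)
  2310: Mon (+1)  2311: Tue (+1)  2312: Thu (+2)  2313: Fri (+1)  2314: Sat (+1) ✓
  2315: Sun (+1)  2316: Tue (+2)  2317: Wed (+1)  2318: Thu (+1)  … (31 more years) …
  2350: Tue (+1)  2351: Wed (+1)  2352: Fri (+2)  2353: Sat (+1) ✓  2354: Sun (+1)
  2355: Mon (+1)  2356: Wed (+2)  2357: Thu (+1)  2358: Fri (+1)  2359: Sat (+1) ✓
  2360: Mon (+2)  2361: Tue (+1)  2362: Wed (+1)  2363: Thu (+1)
Saturday years: 2308, 2314, 2325, 2331, 2336, 2342, 2353, 2359 — 8 in total.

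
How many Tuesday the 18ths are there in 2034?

2

Check the 18th of each month of 2034: Jan 18: Wed, Feb 18: Sat, Mar 18: Sat, Apr 18: Tue, May 18: Thu, Jun 18: Sun, Jul 18: Tue, Aug 18: Fri, Sep 18: Mon, Oct 18: Wed, Nov 18: Sat, Dec 18: Mon.
Tuesday occurs in April, July — 2 months.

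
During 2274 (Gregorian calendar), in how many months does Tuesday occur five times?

A month of length L has five Tuesdays iff its first Tuesday is on day ≤ L−28 (so day 1–3 in a 31-day month, 1–2 in a 30-day month, day 1 in a leap February).
Checking each month of 2274: Jan starts Thu (31d); Feb starts Sun (28d); Mar starts Sun (31d) ✓; Apr starts Wed (30d); May starts Fri (31d); Jun starts Mon (30d) ✓; Jul starts Wed (31d); Aug starts Sat (31d); Sep starts Tue (30d) ✓; Oct starts Thu (31d); Nov starts Sun (30d); Dec starts Tue (31d) ✓.
Five-Tuesday months: March, June, September, December → 4.

4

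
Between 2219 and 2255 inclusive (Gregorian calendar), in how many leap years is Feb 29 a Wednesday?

1

Leap years in 2219–2255: 9 of them.
Feb 29 weekday advances by 5 (mod 7) from one leap year to the next four years later (or differs when a century non-leap intervenes).
Leap-day weekdays: 2220:Tue 2224:Sun 2228:Fri 2232:Wed✓ 2236:Mon 2240:Sat 2244:Thu 2248:Tue 2252:Sun
Wednesday: 2232 → 1.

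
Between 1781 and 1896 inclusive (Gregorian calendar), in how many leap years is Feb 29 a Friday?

Leap years in 1781–1896: 28 of them.
Feb 29 weekday advances by 5 (mod 7) from one leap year to the next four years later (or differs when a century non-leap intervenes).
Leap-day weekdays: 1784:Sun 1788:Fri✓ 1792:Wed 1796:Mon 1804:Wed 1808:Mon 1812:Sat 1816:Thu 1820:Tue 1824:Sun 1828:Fri✓ 1832:Wed 1836:Mon 1840:Sat 1844:Thu 1848:Tue 1852:Sun 1856:Fri✓ 1860:Wed 1864:Mon 1868:Sat 1872:Thu 1876:Tue 1880:Sun 1884:Fri✓ 1888:Wed 1892:Mon 1896:Sat
Friday: 1788, 1828, 1856, 1884 → 4.

4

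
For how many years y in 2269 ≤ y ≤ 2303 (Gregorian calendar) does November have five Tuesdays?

10

November has 30 days; it has five Tuesdays when Tuesday falls among the first (month-length − 28) days — i.e. when November 1 is one of Tuesday/Monday.
November 1 by year: 2269:Mon✓ 2270:Tue✓ 2271:Wed 2272:Fri 2273:Sat 2274:Sun 2275:Mon✓ 2276:Wed 2277:Thu 2278:Fri 2279:Sat 2280:Mon✓ 2281:Tue✓ 2282:Wed 2283:Thu …(5 more)… 2289:Fri 2290:Sat 2291:Sun 2292:Tue✓ 2293:Wed 2294:Thu 2295:Fri 2296:Sun 2297:Mon✓ 2298:Tue✓ 2299:Wed 2300:Thu 2301:Fri 2302:Sat 2303:Sun
Years with five Tuesdays: 2269, 2270, 2275, 2280, 2281, 2286, 2287, 2292, 2297, 2298 → 10.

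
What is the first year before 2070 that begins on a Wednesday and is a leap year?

2048

Jan 1 advances by 2 weekdays after a leap year and by 1 after a common year.
2070: Jan 1 is Wednesday.
2069: Tuesday
2068: Sunday (leap)
2067: Saturday
2066: Friday
2065: Thursday
2064: Tuesday (leap)
2063: Monday
2062: Sunday
2061: Saturday
2060: Thursday (leap)
2059: Wednesday
2058: Tuesday
2057: Monday
2056: Saturday (leap)
2055: Friday
2054: Thursday
2053: Wednesday
2052: Monday (leap)
2051: Sunday
2050: Saturday
2049: Friday
2048: Wednesday (leap)
2048 begins on a Wednesday and is a leap year.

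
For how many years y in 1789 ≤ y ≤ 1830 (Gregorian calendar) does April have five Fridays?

April has 30 days; it has five Fridays when Friday falls among the first (month-length − 28) days — i.e. when April 1 is one of Friday/Thursday.
April 1 by year: 1789:Wed 1790:Thu✓ 1791:Fri✓ 1792:Sun 1793:Mon 1794:Tue 1795:Wed 1796:Fri✓ 1797:Sat 1798:Sun 1799:Mon 1800:Tue 1801:Wed 1802:Thu✓ 1803:Fri✓ …(12 more)… 1816:Mon 1817:Tue 1818:Wed 1819:Thu✓ 1820:Sat 1821:Sun 1822:Mon 1823:Tue 1824:Thu✓ 1825:Fri✓ 1826:Sat 1827:Sun 1828:Tue 1829:Wed 1830:Thu✓
Years with five Fridays: 1790, 1791, 1796, 1802, 1803, 1808, 1813, 1814, 1819, 1824, 1825, 1830 → 12.

12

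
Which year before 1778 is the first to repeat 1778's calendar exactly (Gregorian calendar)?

Two years share a calendar iff Jan 1 falls on the same weekday and both are leap or both are common. 1778: Jan 1 is Thursday, common year.
1777: Jan 1 Wednesday, common
1776: Jan 1 Monday, leap
1775: Jan 1 Sunday, common
1774: Jan 1 Saturday, common
1773: Jan 1 Friday, common
1772: Jan 1 Wednesday, leap
1771: Jan 1 Tuesday, common
1770: Jan 1 Monday, common
1769: Jan 1 Sunday, common
1768: Jan 1 Friday, leap
1767: Jan 1 Thursday, common
1767 matches on both conditions.

1767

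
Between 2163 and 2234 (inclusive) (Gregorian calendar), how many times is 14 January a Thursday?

Track 14 January's weekday year by year (advancing +1, or +2 across a Feb 29):
  2163: Fri  2164: Sat (+1)  2165: Mon (+2)  2166: Tue (+1)  2167: Wed (+1)
  2168: Thu (+1) ✓  2169: Sat (+2)  2170: Sun (+1)  2171: Mon (+1)  2172: Tue (+1)
  2173: Thu (+2) ✓  2174: Fri (+1)  2175: Sat (+1)  2176: Sun (+1)  … (44 more years) …
  2221: Sun (+2)  2222: Mon (+1)  2223: Tue (+1)  2224: Wed (+1)  2225: Fri (+2)
  2226: Sat (+1)  2227: Sun (+1)  2228: Mon (+1)  2229: Wed (+2)  2230: Thu (+1) ✓
  2231: Fri (+1)  2232: Sat (+1)  2233: Mon (+2)  2234: Tue (+1)
Thursday years: 2168, 2173, 2179, 2190, 2196, 2202, 2208, 2213, 2219, 2230 — 10 in total.

10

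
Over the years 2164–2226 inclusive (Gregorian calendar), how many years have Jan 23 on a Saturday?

Track Jan 23's weekday year by year (advancing +1, or +2 across a Feb 29):
  2164: Mon  2165: Wed (+2)  2166: Thu (+1)  2167: Fri (+1)  2168: Sat (+1) ✓
  2169: Mon (+2)  2170: Tue (+1)  2171: Wed (+1)  2172: Thu (+1)  2173: Sat (+2) ✓
  2174: Sun (+1)  2175: Mon (+1)  2176: Tue (+1)  2177: Thu (+2)  … (35 more years) …
  2213: Sat (+2) ✓  2214: Sun (+1)  2215: Mon (+1)  2216: Tue (+1)  2217: Thu (+2)
  2218: Fri (+1)  2219: Sat (+1) ✓  2220: Sun (+1)  2221: Tue (+2)  2222: Wed (+1)
  2223: Thu (+1)  2224: Fri (+1)  2225: Sun (+2)  2226: Mon (+1)
Saturday years: 2168, 2173, 2179, 2190, 2196, 2202, 2208, 2213, 2219 — 9 in total.

9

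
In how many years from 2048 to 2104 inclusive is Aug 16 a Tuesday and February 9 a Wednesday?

Check each year's weekday for Aug 16 and February 9:
  2048: Sun/Sun  2049: Mon/Tue  2050: Tue/Wed ✓  2051: Wed/Thu  2052: Fri/Fri  2053: Sat/Sun  2054: Sun/Mon  2055: Mon/Tue  2056: Wed/Wed  2057: Thu/Fri  2058: Fri/Sat  2059: Sat/Sun  2060: Mon/Mon  2061: Tue/Wed ✓  …(29 more)…  2091: Thu/Fri  2092: Sat/Sat  2093: Sun/Mon  2094: Mon/Tue  2095: Tue/Wed ✓  2096: Thu/Thu  2097: Fri/Sat  2098: Sat/Sun  2099: Sun/Mon  2100: Mon/Tue  2101: Tue/Wed ✓  2102: Wed/Thu  2103: Thu/Fri  2104: Sat/Sat
Both conditions hold in: 2050, 2061, 2067, 2078, 2089, 2095, 2101 — 7.

7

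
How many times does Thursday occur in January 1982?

4

January 1982 has 31 days and begins on Friday.
The first Thursday is January 7.
Thursdays fall on 7, 14, 21, 28 — that's 4.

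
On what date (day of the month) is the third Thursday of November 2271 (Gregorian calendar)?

November 1, 2271 is a Wednesday, so the first Thursday is the 2nd.
The third Thursday is 2 + 14 = 16.

16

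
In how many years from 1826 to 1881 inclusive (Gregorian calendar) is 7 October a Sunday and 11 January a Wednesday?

Check each year's weekday for 7 October and 11 January:
  1826: Sat/Wed  1827: Sun/Thu  1828: Tue/Fri  1829: Wed/Sun  1830: Thu/Mon  1831: Fri/Tue  1832: Sun/Wed ✓  1833: Mon/Fri  1834: Tue/Sat  1835: Wed/Sun  1836: Fri/Mon  1837: Sat/Wed  1838: Sun/Thu  1839: Mon/Fri  …(28 more)…  1868: Wed/Sat  1869: Thu/Mon  1870: Fri/Tue  1871: Sat/Wed  1872: Mon/Thu  1873: Tue/Sat  1874: Wed/Sun  1875: Thu/Mon  1876: Sat/Tue  1877: Sun/Thu  1878: Mon/Fri  1879: Tue/Sat  1880: Thu/Sun  1881: Fri/Tue
Both conditions hold in: 1832, 1860 — 2.

2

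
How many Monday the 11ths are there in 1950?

Check the 11th of each month of 1950: Jan 11: Wed, Feb 11: Sat, Mar 11: Sat, Apr 11: Tue, May 11: Thu, Jun 11: Sun, Jul 11: Tue, Aug 11: Fri, Sep 11: Mon, Oct 11: Wed, Nov 11: Sat, Dec 11: Mon.
Monday occurs in September, December — 2 months.

2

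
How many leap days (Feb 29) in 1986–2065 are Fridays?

3

Leap years in 1986–2065: 20 of them.
Feb 29 weekday advances by 5 (mod 7) from one leap year to the next four years later (or differs when a century non-leap intervenes).
Leap-day weekdays: 1988:Mon 1992:Sat 1996:Thu 2000:Tue 2004:Sun 2008:Fri✓ 2012:Wed 2016:Mon 2020:Sat 2024:Thu 2028:Tue 2032:Sun 2036:Fri✓ 2040:Wed 2044:Mon 2048:Sat 2052:Thu 2056:Tue 2060:Sun 2064:Fri✓
Friday: 2008, 2036, 2064 → 3.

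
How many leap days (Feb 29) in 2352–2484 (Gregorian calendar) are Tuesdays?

Leap years in 2352–2484: 34 of them.
Feb 29 weekday advances by 5 (mod 7) from one leap year to the next four years later (or differs when a century non-leap intervenes).
Leap-day weekdays: 2352:Fri 2356:Wed 2360:Mon 2364:Sat 2368:Thu 2372:Tue✓ 2376:Sun 2380:Fri 2384:Wed 2388:Mon 2392:Sat 2396:Thu 2400:Tue✓ …(8 more)… 2436:Fri 2440:Wed 2444:Mon 2448:Sat 2452:Thu 2456:Tue✓ 2460:Sun 2464:Fri 2468:Wed 2472:Mon 2476:Sat 2480:Thu 2484:Tue✓
Tuesday: 2372, 2400, 2428, 2456, 2484 → 5.

5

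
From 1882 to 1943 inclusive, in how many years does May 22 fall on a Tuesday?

9

Track May 22's weekday year by year (advancing +1, or +2 across a Feb 29):
  1882: Mon  1883: Tue (+1) ✓  1884: Thu (+2)  1885: Fri (+1)  1886: Sat (+1)
  1887: Sun (+1)  1888: Tue (+2) ✓  1889: Wed (+1)  1890: Thu (+1)  1891: Fri (+1)
  1892: Sun (+2)  1893: Mon (+1)  1894: Tue (+1) ✓  1895: Wed (+1)  … (34 more years) …
  1930: Thu (+1)  1931: Fri (+1)  1932: Sun (+2)  1933: Mon (+1)  1934: Tue (+1) ✓
  1935: Wed (+1)  1936: Fri (+2)  1937: Sat (+1)  1938: Sun (+1)  1939: Mon (+1)
  1940: Wed (+2)  1941: Thu (+1)  1942: Fri (+1)  1943: Sat (+1)
Tuesday years: 1883, 1888, 1894, 1900, 1906, 1917, 1923, 1928, 1934 — 9 in total.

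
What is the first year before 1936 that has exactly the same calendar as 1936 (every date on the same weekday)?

Two years share a calendar iff Jan 1 falls on the same weekday and both are leap or both are common. 1936: Jan 1 is Wednesday, leap year.
1935: Jan 1 Tuesday, common
1934: Jan 1 Monday, common
1933: Jan 1 Sunday, common
1932: Jan 1 Friday, leap
1931: Jan 1 Thursday, common
1930: Jan 1 Wednesday, common
1929: Jan 1 Tuesday, common
1928: Jan 1 Sunday, leap
1927: Jan 1 Saturday, common
1926: Jan 1 Friday, common
1925: Jan 1 Thursday, common
1924: Jan 1 Tuesday, leap
1923: Jan 1 Monday, common
1922: Jan 1 Sunday, common
1921: Jan 1 Saturday, common
1920: Jan 1 Thursday, leap
1919: Jan 1 Wednesday, common
1918: Jan 1 Tuesday, common
1917: Jan 1 Monday, common
1916: Jan 1 Saturday, leap
1915: Jan 1 Friday, common
1914: Jan 1 Thursday, common
1913: Jan 1 Wednesday, common
1912: Jan 1 Monday, leap
1911: Jan 1 Sunday, common
1910: Jan 1 Saturday, common
1909: Jan 1 Friday, common
1908: Jan 1 Wednesday, leap
1908 matches on both conditions.

1908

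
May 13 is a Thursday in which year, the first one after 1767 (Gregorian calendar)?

From one year to the next, a fixed date's weekday advances by 1, or by 2 when a Feb 29 lies between the two dates.
1767: May 13 is Wednesday.
1768: Friday (+2)
1769: Saturday (+1)
1770: Sunday (+1)
1771: Monday (+1)
1772: Wednesday (+2)
1773: Thursday (+1)
May 13 falls on a Thursday in 1773.

1773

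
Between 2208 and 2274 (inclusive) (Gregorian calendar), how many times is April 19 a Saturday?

9

Track April 19's weekday year by year (advancing +1, or +2 across a Feb 29):
  2208: Tue  2209: Wed (+1)  2210: Thu (+1)  2211: Fri (+1)  2212: Sun (+2)
  2213: Mon (+1)  2214: Tue (+1)  2215: Wed (+1)  2216: Fri (+2)  2217: Sat (+1) ✓
  2218: Sun (+1)  2219: Mon (+1)  2220: Wed (+2)  2221: Thu (+1)  … (39 more years) …
  2261: Fri (+1)  2262: Sat (+1) ✓  2263: Sun (+1)  2264: Tue (+2)  2265: Wed (+1)
  2266: Thu (+1)  2267: Fri (+1)  2268: Sun (+2)  2269: Mon (+1)  2270: Tue (+1)
  2271: Wed (+1)  2272: Fri (+2)  2273: Sat (+1) ✓  2274: Sun (+1)
Saturday years: 2217, 2223, 2228, 2234, 2245, 2251, 2256, 2262, 2273 — 9 in total.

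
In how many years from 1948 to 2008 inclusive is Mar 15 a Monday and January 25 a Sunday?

3

Check each year's weekday for Mar 15 and January 25:
  1948: Mon/Sun ✓  1949: Tue/Tue  1950: Wed/Wed  1951: Thu/Thu  1952: Sat/Fri  1953: Sun/Sun  1954: Mon/Mon  1955: Tue/Tue  1956: Thu/Wed  1957: Fri/Fri  1958: Sat/Sat  1959: Sun/Sun  1960: Tue/Mon  1961: Wed/Wed  …(33 more)…  1995: Wed/Wed  1996: Fri/Thu  1997: Sat/Sat  1998: Sun/Sun  1999: Mon/Mon  2000: Wed/Tue  2001: Thu/Thu  2002: Fri/Fri  2003: Sat/Sat  2004: Mon/Sun ✓  2005: Tue/Tue  2006: Wed/Wed  2007: Thu/Thu  2008: Sat/Fri
Both conditions hold in: 1948, 1976, 2004 — 3.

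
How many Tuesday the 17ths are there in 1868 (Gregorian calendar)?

2

Check the 17th of each month of 1868: Jan 17: Fri, Feb 17: Mon, Mar 17: Tue, Apr 17: Fri, May 17: Sun, Jun 17: Wed, Jul 17: Fri, Aug 17: Mon, Sep 17: Thu, Oct 17: Sat, Nov 17: Tue, Dec 17: Thu.
Tuesday occurs in March, November — 2 months.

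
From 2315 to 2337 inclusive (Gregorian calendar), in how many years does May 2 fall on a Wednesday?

4

Track May 2's weekday year by year (advancing +1, or +2 across a Feb 29):
  2315: Sun  2316: Tue (+2)  2317: Wed (+1) ✓  2318: Thu (+1)  2319: Fri (+1)
  2320: Sun (+2)  2321: Mon (+1)  2322: Tue (+1)  2323: Wed (+1) ✓  2324: Fri (+2)
  2325: Sat (+1)  2326: Sun (+1)  2327: Mon (+1)  2328: Wed (+2) ✓  2329: Thu (+1)
  2330: Fri (+1)  2331: Sat (+1)  2332: Mon (+2)  2333: Tue (+1)  2334: Wed (+1) ✓
  2335: Thu (+1)  2336: Sat (+2)  2337: Sun (+1)
Wednesday years: 2317, 2323, 2328, 2334 — 4 in total.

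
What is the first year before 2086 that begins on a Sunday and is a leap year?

Jan 1 advances by 2 weekdays after a leap year and by 1 after a common year.
2086: Jan 1 is Tuesday.
2085: Monday
2084: Saturday (leap)
2083: Friday
2082: Thursday
2081: Wednesday
2080: Monday (leap)
2079: Sunday
2078: Saturday
2077: Friday
2076: Wednesday (leap)
2075: Tuesday
2074: Monday
2073: Sunday
2072: Friday (leap)
2071: Thursday
2070: Wednesday
2069: Tuesday
2068: Sunday (leap)
2068 begins on a Sunday and is a leap year.

2068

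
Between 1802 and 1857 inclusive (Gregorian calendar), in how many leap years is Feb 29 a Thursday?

Leap years in 1802–1857: 14 of them.
Feb 29 weekday advances by 5 (mod 7) from one leap year to the next four years later (or differs when a century non-leap intervenes).
Leap-day weekdays: 1804:Wed 1808:Mon 1812:Sat 1816:Thu✓ 1820:Tue 1824:Sun 1828:Fri 1832:Wed 1836:Mon 1840:Sat 1844:Thu✓ 1848:Tue 1852:Sun 1856:Fri
Thursday: 1816, 1844 → 2.

2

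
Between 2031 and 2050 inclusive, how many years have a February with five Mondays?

1

February has 28 days (29 in leap years); it has five Mondays when Monday falls among the first (month-length − 28) days — i.e. when February 1 is Monday in a leap year (never in a common year).
February 1 by year: 2031:Sat 2032:Sun 2033:Tue 2034:Wed 2035:Thu 2036:Fri 2037:Sun 2038:Mon 2039:Tue 2040:Wed 2041:Fri 2042:Sat 2043:Sun 2044:Mon✓ 2045:Wed 2046:Thu 2047:Fri 2048:Sat 2049:Mon 2050:Tue
Years with five Mondays: 2044 → 1.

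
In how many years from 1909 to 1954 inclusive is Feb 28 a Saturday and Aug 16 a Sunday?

Check each year's weekday for Feb 28 and Aug 16:
  1909: Sun/Mon  1910: Mon/Tue  1911: Tue/Wed  1912: Wed/Fri  1913: Fri/Sat  1914: Sat/Sun ✓  1915: Sun/Mon  1916: Mon/Wed  1917: Wed/Thu  1918: Thu/Fri  1919: Fri/Sat  1920: Sat/Mon  1921: Mon/Tue  1922: Tue/Wed  …(18 more)…  1941: Fri/Sat  1942: Sat/Sun ✓  1943: Sun/Mon  1944: Mon/Wed  1945: Wed/Thu  1946: Thu/Fri  1947: Fri/Sat  1948: Sat/Mon  1949: Mon/Tue  1950: Tue/Wed  1951: Wed/Thu  1952: Thu/Sat  1953: Sat/Sun ✓  1954: Sun/Mon
Both conditions hold in: 1914, 1925, 1931, 1942, 1953 — 5.

5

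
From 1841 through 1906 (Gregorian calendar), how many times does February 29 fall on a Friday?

2

Leap years in 1841–1906: 15 of them.
Feb 29 weekday advances by 5 (mod 7) from one leap year to the next four years later (or differs when a century non-leap intervenes).
Leap-day weekdays: 1844:Thu 1848:Tue 1852:Sun 1856:Fri✓ 1860:Wed 1864:Mon 1868:Sat 1872:Thu 1876:Tue 1880:Sun 1884:Fri✓ 1888:Wed 1892:Mon 1896:Sat 1904:Mon
Friday: 1856, 1884 → 2.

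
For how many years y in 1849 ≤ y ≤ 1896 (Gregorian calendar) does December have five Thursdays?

20

December has 31 days; it has five Thursdays when Thursday falls among the first (month-length − 28) days — i.e. when December 1 is one of Thursday/Wednesday/Tuesday.
December 1 by year: 1849:Sat 1850:Sun 1851:Mon 1852:Wed✓ 1853:Thu✓ 1854:Fri 1855:Sat 1856:Mon 1857:Tue✓ 1858:Wed✓ 1859:Thu✓ 1860:Sat 1861:Sun 1862:Mon 1863:Tue✓ …(18 more)… 1882:Fri 1883:Sat 1884:Mon 1885:Tue✓ 1886:Wed✓ 1887:Thu✓ 1888:Sat 1889:Sun 1890:Mon 1891:Tue✓ 1892:Thu✓ 1893:Fri 1894:Sat 1895:Sun 1896:Tue✓
Years with five Thursdays: 1852, 1853, 1857, 1858, 1859, 1863, 1864, 1868, 1869, 1870, 1874, 1875, 1880, 1881, 1885, 1886, 1887, 1891, 1892, 1896 → 20.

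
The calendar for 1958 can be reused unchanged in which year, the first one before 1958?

1947

Two years share a calendar iff Jan 1 falls on the same weekday and both are leap or both are common. 1958: Jan 1 is Wednesday, common year.
1957: Jan 1 Tuesday, common
1956: Jan 1 Sunday, leap
1955: Jan 1 Saturday, common
1954: Jan 1 Friday, common
1953: Jan 1 Thursday, common
1952: Jan 1 Tuesday, leap
1951: Jan 1 Monday, common
1950: Jan 1 Sunday, common
1949: Jan 1 Saturday, common
1948: Jan 1 Thursday, leap
1947: Jan 1 Wednesday, common
1947 matches on both conditions.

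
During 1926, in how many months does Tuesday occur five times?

4

A month of length L has five Tuesdays iff its first Tuesday is on day ≤ L−28 (so day 1–3 in a 31-day month, 1–2 in a 30-day month, day 1 in a leap February).
Checking each month of 1926: Jan starts Fri (31d); Feb starts Mon (28d); Mar starts Mon (31d) ✓; Apr starts Thu (30d); May starts Sat (31d); Jun starts Tue (30d) ✓; Jul starts Thu (31d); Aug starts Sun (31d) ✓; Sep starts Wed (30d); Oct starts Fri (31d); Nov starts Mon (30d) ✓; Dec starts Wed (31d).
Five-Tuesday months: March, June, August, November → 4.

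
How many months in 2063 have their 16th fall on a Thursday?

1

Check the 16th of each month of 2063: Jan 16: Tue, Feb 16: Fri, Mar 16: Fri, Apr 16: Mon, May 16: Wed, Jun 16: Sat, Jul 16: Mon, Aug 16: Thu, Sep 16: Sun, Oct 16: Tue, Nov 16: Fri, Dec 16: Sun.
Thursday occurs in August — 1 month.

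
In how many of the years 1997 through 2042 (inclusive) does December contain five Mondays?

December has 31 days; it has five Mondays when Monday falls among the first (month-length − 28) days — i.e. when December 1 is one of Monday/Sunday/Saturday.
December 1 by year: 1997:Mon✓ 1998:Tue 1999:Wed 2000:Fri 2001:Sat✓ 2002:Sun✓ 2003:Mon✓ 2004:Wed 2005:Thu 2006:Fri 2007:Sat✓ 2008:Mon✓ 2009:Tue 2010:Wed 2011:Thu …(16 more)… 2028:Fri 2029:Sat✓ 2030:Sun✓ 2031:Mon✓ 2032:Wed 2033:Thu 2034:Fri 2035:Sat✓ 2036:Mon✓ 2037:Tue 2038:Wed 2039:Thu 2040:Sat✓ 2041:Sun✓ 2042:Mon✓
Years with five Mondays: 1997, 2001, 2002, 2003, 2007, 2008, 2012, 2013, 2014, 2018, 2019, 2024, 2025, 2029, 2030, 2031, 2035, 2036, 2040, 2041, 2042 → 21.

21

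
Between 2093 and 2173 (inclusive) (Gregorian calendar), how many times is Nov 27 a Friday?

13

Track Nov 27's weekday year by year (advancing +1, or +2 across a Feb 29):
  2093: Fri ✓  2094: Sat (+1)  2095: Sun (+1)  2096: Tue (+2)  2097: Wed (+1)
  2098: Thu (+1)  2099: Fri (+1) ✓  2100: Sat (+1)  2101: Sun (+1)  2102: Mon (+1)
  2103: Tue (+1)  2104: Thu (+2)  2105: Fri (+1) ✓  2106: Sat (+1)  … (53 more years) …
  2160: Thu (+2)  2161: Fri (+1) ✓  2162: Sat (+1)  2163: Sun (+1)  2164: Tue (+2)
  2165: Wed (+1)  2166: Thu (+1)  2167: Fri (+1) ✓  2168: Sun (+2)  2169: Mon (+1)
  2170: Tue (+1)  2171: Wed (+1)  2172: Fri (+2) ✓  2173: Sat (+1)
Friday years: 2093, 2099, 2105, 2111, 2116, 2122, 2133, 2139, 2144, 2150, 2161, 2167, 2172 — 13 in total.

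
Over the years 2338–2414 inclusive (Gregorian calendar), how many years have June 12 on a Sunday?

11

Track June 12's weekday year by year (advancing +1, or +2 across a Feb 29):
  2338: Sun ✓  2339: Mon (+1)  2340: Wed (+2)  2341: Thu (+1)  2342: Fri (+1)
  2343: Sat (+1)  2344: Mon (+2)  2345: Tue (+1)  2346: Wed (+1)  2347: Thu (+1)
  2348: Sat (+2)  2349: Sun (+1) ✓  2350: Mon (+1)  2351: Tue (+1)  … (49 more years) …
  2401: Tue (+1)  2402: Wed (+1)  2403: Thu (+1)  2404: Sat (+2)  2405: Sun (+1) ✓
  2406: Mon (+1)  2407: Tue (+1)  2408: Thu (+2)  2409: Fri (+1)  2410: Sat (+1)
  2411: Sun (+1) ✓  2412: Tue (+2)  2413: Wed (+1)  2414: Thu (+1)
Sunday years: 2338, 2349, 2355, 2360, 2366, 2377, 2383, 2388, 2394, 2405, 2411 — 11 in total.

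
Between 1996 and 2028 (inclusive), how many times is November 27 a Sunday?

Track November 27's weekday year by year (advancing +1, or +2 across a Feb 29):
  1996: Wed  1997: Thu (+1)  1998: Fri (+1)  1999: Sat (+1)  2000: Mon (+2)
  2001: Tue (+1)  2002: Wed (+1)  2003: Thu (+1)  2004: Sat (+2)  2005: Sun (+1) ✓
  2006: Mon (+1)  2007: Tue (+1)  2008: Thu (+2)  2009: Fri (+1)  … (5 more years) …
  2015: Fri (+1)  2016: Sun (+2) ✓  2017: Mon (+1)  2018: Tue (+1)  2019: Wed (+1)
  2020: Fri (+2)  2021: Sat (+1)  2022: Sun (+1) ✓  2023: Mon (+1)  2024: Wed (+2)
  2025: Thu (+1)  2026: Fri (+1)  2027: Sat (+1)  2028: Mon (+2)
Sunday years: 2005, 2011, 2016, 2022 — 4 in total.

4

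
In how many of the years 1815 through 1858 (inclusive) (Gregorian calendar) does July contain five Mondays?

July has 31 days; it has five Mondays when Monday falls among the first (month-length − 28) days — i.e. when July 1 is one of Monday/Sunday/Saturday.
July 1 by year: 1815:Sat✓ 1816:Mon✓ 1817:Tue 1818:Wed 1819:Thu 1820:Sat✓ 1821:Sun✓ 1822:Mon✓ 1823:Tue 1824:Thu 1825:Fri 1826:Sat✓ 1827:Sun✓ 1828:Tue 1829:Wed …(14 more)… 1844:Mon✓ 1845:Tue 1846:Wed 1847:Thu 1848:Sat✓ 1849:Sun✓ 1850:Mon✓ 1851:Tue 1852:Thu 1853:Fri 1854:Sat✓ 1855:Sun✓ 1856:Tue 1857:Wed 1858:Thu
Years with five Mondays: 1815, 1816, 1820, 1821, 1822, 1826, 1827, 1832, 1833, 1837, 1838, 1839, 1843, 1844, 1848, 1849, 1850, 1854, 1855 → 19.

19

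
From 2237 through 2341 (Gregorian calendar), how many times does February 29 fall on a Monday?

4

Leap years in 2237–2341: 25 of them.
Feb 29 weekday advances by 5 (mod 7) from one leap year to the next four years later (or differs when a century non-leap intervenes).
Leap-day weekdays: 2240:Sat 2244:Thu 2248:Tue 2252:Sun 2256:Fri 2260:Wed 2264:Mon✓ 2268:Sat 2272:Thu 2276:Tue 2280:Sun 2284:Fri 2288:Wed 2292:Mon✓ 2296:Sat 2304:Mon✓ 2308:Sat 2312:Thu 2316:Tue 2320:Sun 2324:Fri 2328:Wed 2332:Mon✓ 2336:Sat 2340:Thu
Monday: 2264, 2292, 2304, 2332 → 4.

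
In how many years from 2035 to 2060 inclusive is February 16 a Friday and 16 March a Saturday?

1

Check each year's weekday for February 16 and 16 March:
  2035: Fri/Fri  2036: Sat/Sun  2037: Mon/Mon  2038: Tue/Tue  2039: Wed/Wed  2040: Thu/Fri  2041: Sat/Sat  2042: Sun/Sun  2043: Mon/Mon  2044: Tue/Wed  2045: Thu/Thu  2046: Fri/Fri  2047: Sat/Sat  2048: Sun/Mon  2049: Tue/Tue  2050: Wed/Wed  2051: Thu/Thu  2052: Fri/Sat ✓  2053: Sun/Sun  2054: Mon/Mon  2055: Tue/Tue  2056: Wed/Thu  2057: Fri/Fri  2058: Sat/Sat  2059: Sun/Sun  2060: Mon/Tue
Both conditions hold in: 2052 — 1.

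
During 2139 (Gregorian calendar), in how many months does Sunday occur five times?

4

A month of length L has five Sundays iff its first Sunday is on day ≤ L−28 (so day 1–3 in a 31-day month, 1–2 in a 30-day month, day 1 in a leap February).
Checking each month of 2139: Jan starts Thu (31d); Feb starts Sun (28d); Mar starts Sun (31d) ✓; Apr starts Wed (30d); May starts Fri (31d) ✓; Jun starts Mon (30d); Jul starts Wed (31d); Aug starts Sat (31d) ✓; Sep starts Tue (30d); Oct starts Thu (31d); Nov starts Sun (30d) ✓; Dec starts Tue (31d).
Five-Sunday months: March, May, August, November → 4.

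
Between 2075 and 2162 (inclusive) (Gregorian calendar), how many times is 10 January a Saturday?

Track 10 January's weekday year by year (advancing +1, or +2 across a Feb 29):
  2075: Thu  2076: Fri (+1)  2077: Sun (+2)  2078: Mon (+1)  2079: Tue (+1)
  2080: Wed (+1)  2081: Fri (+2)  2082: Sat (+1) ✓  2083: Sun (+1)  2084: Mon (+1)
  2085: Wed (+2)  2086: Thu (+1)  2087: Fri (+1)  2088: Sat (+1) ✓  … (60 more years) …
  2149: Fri (+2)  2150: Sat (+1) ✓  2151: Sun (+1)  2152: Mon (+1)  2153: Wed (+2)
  2154: Thu (+1)  2155: Fri (+1)  2156: Sat (+1) ✓  2157: Mon (+2)  2158: Tue (+1)
  2159: Wed (+1)  2160: Thu (+1)  2161: Sat (+2) ✓  2162: Sun (+1)
Saturday years: 2082, 2088, 2093, 2099, 2105, 2111, 2122, 2128, 2133, 2139, 2150, 2156, 2161 — 13 in total.

13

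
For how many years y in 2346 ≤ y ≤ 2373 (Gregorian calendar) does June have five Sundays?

8

June has 30 days; it has five Sundays when Sunday falls among the first (month-length − 28) days — i.e. when June 1 is one of Sunday/Saturday.
June 1 by year: 2346:Sat✓ 2347:Sun✓ 2348:Tue 2349:Wed 2350:Thu 2351:Fri 2352:Sun✓ 2353:Mon 2354:Tue 2355:Wed 2356:Fri 2357:Sat✓ 2358:Sun✓ 2359:Mon 2360:Wed 2361:Thu 2362:Fri 2363:Sat✓ 2364:Mon 2365:Tue 2366:Wed 2367:Thu 2368:Sat✓ 2369:Sun✓ 2370:Mon 2371:Tue 2372:Thu 2373:Fri
Years with five Sundays: 2346, 2347, 2352, 2357, 2358, 2363, 2368, 2369 → 8.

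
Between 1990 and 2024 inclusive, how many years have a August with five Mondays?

15

August has 31 days; it has five Mondays when Monday falls among the first (month-length − 28) days — i.e. when August 1 is one of Monday/Sunday/Saturday.
August 1 by year: 1990:Wed 1991:Thu 1992:Sat✓ 1993:Sun✓ 1994:Mon✓ 1995:Tue 1996:Thu 1997:Fri 1998:Sat✓ 1999:Sun✓ 2000:Tue 2001:Wed 2002:Thu 2003:Fri 2004:Sun✓ …(5 more)… 2010:Sun✓ 2011:Mon✓ 2012:Wed 2013:Thu 2014:Fri 2015:Sat✓ 2016:Mon✓ 2017:Tue 2018:Wed 2019:Thu 2020:Sat✓ 2021:Sun✓ 2022:Mon✓ 2023:Tue 2024:Thu
Years with five Mondays: 1992, 1993, 1994, 1998, 1999, 2004, 2005, 2009, 2010, 2011, 2015, 2016, 2020, 2021, 2022 → 15.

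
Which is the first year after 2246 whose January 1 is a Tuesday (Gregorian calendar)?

2250

Jan 1 advances by 2 weekdays after a leap year and by 1 after a common year.
2246: Jan 1 is Thursday.
2247: Friday
2248: Saturday (leap)
2249: Monday
2250: Tuesday
2250 begins on a Tuesday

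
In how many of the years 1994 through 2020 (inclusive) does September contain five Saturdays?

September has 30 days; it has five Saturdays when Saturday falls among the first (month-length − 28) days — i.e. when September 1 is one of Saturday/Friday.
September 1 by year: 1994:Thu 1995:Fri✓ 1996:Sun 1997:Mon 1998:Tue 1999:Wed 2000:Fri✓ 2001:Sat✓ 2002:Sun 2003:Mon 2004:Wed 2005:Thu 2006:Fri✓ 2007:Sat✓ 2008:Mon 2009:Tue 2010:Wed 2011:Thu 2012:Sat✓ 2013:Sun 2014:Mon 2015:Tue 2016:Thu 2017:Fri✓ 2018:Sat✓ 2019:Sun 2020:Tue
Years with five Saturdays: 1995, 2000, 2001, 2006, 2007, 2012, 2017, 2018 → 8.

8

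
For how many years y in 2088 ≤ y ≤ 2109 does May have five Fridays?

May has 31 days; it has five Fridays when Friday falls among the first (month-length − 28) days — i.e. when May 1 is one of Friday/Thursday/Wednesday.
May 1 by year: 2088:Sat 2089:Sun 2090:Mon 2091:Tue 2092:Thu✓ 2093:Fri✓ 2094:Sat 2095:Sun 2096:Tue 2097:Wed✓ 2098:Thu✓ 2099:Fri✓ 2100:Sat 2101:Sun 2102:Mon 2103:Tue 2104:Thu✓ 2105:Fri✓ 2106:Sat 2107:Sun 2108:Tue 2109:Wed✓
Years with five Fridays: 2092, 2093, 2097, 2098, 2099, 2104, 2105, 2109 → 8.

8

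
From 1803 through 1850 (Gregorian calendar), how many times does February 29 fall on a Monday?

Leap years in 1803–1850: 12 of them.
Feb 29 weekday advances by 5 (mod 7) from one leap year to the next four years later (or differs when a century non-leap intervenes).
Leap-day weekdays: 1804:Wed 1808:Mon✓ 1812:Sat 1816:Thu 1820:Tue 1824:Sun 1828:Fri 1832:Wed 1836:Mon✓ 1840:Sat 1844:Thu 1848:Tue
Monday: 1808, 1836 → 2.

2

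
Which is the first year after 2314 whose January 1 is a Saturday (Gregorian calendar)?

Jan 1 advances by 2 weekdays after a leap year and by 1 after a common year.
2314: Jan 1 is Thursday.
2315: Friday
2316: Saturday (leap)
2316 begins on a Saturday

2316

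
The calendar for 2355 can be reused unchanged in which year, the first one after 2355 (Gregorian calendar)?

Two years share a calendar iff Jan 1 falls on the same weekday and both are leap or both are common. 2355: Jan 1 is Saturday, common year.
2356: Jan 1 Sunday, leap
2357: Jan 1 Tuesday, common
2358: Jan 1 Wednesday, common
2359: Jan 1 Thursday, common
2360: Jan 1 Friday, leap
2361: Jan 1 Sunday, common
2362: Jan 1 Monday, common
2363: Jan 1 Tuesday, common
2364: Jan 1 Wednesday, leap
2365: Jan 1 Friday, common
2366: Jan 1 Saturday, common
2366 matches on both conditions.

2366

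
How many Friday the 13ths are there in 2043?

Check the 13th of each month of 2043: Jan 13: Tue, Feb 13: Fri, Mar 13: Fri, Apr 13: Mon, May 13: Wed, Jun 13: Sat, Jul 13: Mon, Aug 13: Thu, Sep 13: Sun, Oct 13: Tue, Nov 13: Fri, Dec 13: Sun.
Friday occurs in February, March, November — 3 months.

3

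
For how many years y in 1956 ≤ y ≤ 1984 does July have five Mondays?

13

July has 31 days; it has five Mondays when Monday falls among the first (month-length − 28) days — i.e. when July 1 is one of Monday/Sunday/Saturday.
July 1 by year: 1956:Sun✓ 1957:Mon✓ 1958:Tue 1959:Wed 1960:Fri 1961:Sat✓ 1962:Sun✓ 1963:Mon✓ 1964:Wed 1965:Thu 1966:Fri 1967:Sat✓ 1968:Mon✓ 1969:Tue 1970:Wed 1971:Thu 1972:Sat✓ 1973:Sun✓ 1974:Mon✓ 1975:Tue 1976:Thu 1977:Fri 1978:Sat✓ 1979:Sun✓ 1980:Tue 1981:Wed 1982:Thu 1983:Fri 1984:Sun✓
Years with five Mondays: 1956, 1957, 1961, 1962, 1963, 1967, 1968, 1972, 1973, 1974, 1978, 1979, 1984 → 13.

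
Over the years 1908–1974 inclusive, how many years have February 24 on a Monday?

10

Track February 24's weekday year by year (advancing +1, or +2 across a Feb 29):
  1908: Mon ✓  1909: Wed (+2)  1910: Thu (+1)  1911: Fri (+1)  1912: Sat (+1)
  1913: Mon (+2) ✓  1914: Tue (+1)  1915: Wed (+1)  1916: Thu (+1)  1917: Sat (+2)
  1918: Sun (+1)  1919: Mon (+1) ✓  1920: Tue (+1)  1921: Thu (+2)  … (39 more years) …
  1961: Fri (+2)  1962: Sat (+1)  1963: Sun (+1)  1964: Mon (+1) ✓  1965: Wed (+2)
  1966: Thu (+1)  1967: Fri (+1)  1968: Sat (+1)  1969: Mon (+2) ✓  1970: Tue (+1)
  1971: Wed (+1)  1972: Thu (+1)  1973: Sat (+2)  1974: Sun (+1)
Monday years: 1908, 1913, 1919, 1930, 1936, 1941, 1947, 1958, 1964, 1969 — 10 in total.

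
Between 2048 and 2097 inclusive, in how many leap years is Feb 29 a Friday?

Leap years in 2048–2097: 13 of them.
Feb 29 weekday advances by 5 (mod 7) from one leap year to the next four years later (or differs when a century non-leap intervenes).
Leap-day weekdays: 2048:Sat 2052:Thu 2056:Tue 2060:Sun 2064:Fri✓ 2068:Wed 2072:Mon 2076:Sat 2080:Thu 2084:Tue 2088:Sun 2092:Fri✓ 2096:Wed
Friday: 2064, 2092 → 2.

2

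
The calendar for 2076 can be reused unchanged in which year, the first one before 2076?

Two years share a calendar iff Jan 1 falls on the same weekday and both are leap or both are common. 2076: Jan 1 is Wednesday, leap year.
2075: Jan 1 Tuesday, common
2074: Jan 1 Monday, common
2073: Jan 1 Sunday, common
2072: Jan 1 Friday, leap
2071: Jan 1 Thursday, common
2070: Jan 1 Wednesday, common
2069: Jan 1 Tuesday, common
2068: Jan 1 Sunday, leap
2067: Jan 1 Saturday, common
2066: Jan 1 Friday, common
2065: Jan 1 Thursday, common
2064: Jan 1 Tuesday, leap
2063: Jan 1 Monday, common
2062: Jan 1 Sunday, common
2061: Jan 1 Saturday, common
2060: Jan 1 Thursday, leap
2059: Jan 1 Wednesday, common
2058: Jan 1 Tuesday, common
2057: Jan 1 Monday, common
2056: Jan 1 Saturday, leap
2055: Jan 1 Friday, common
2054: Jan 1 Thursday, common
2053: Jan 1 Wednesday, common
2052: Jan 1 Monday, leap
2051: Jan 1 Sunday, common
2050: Jan 1 Saturday, common
2049: Jan 1 Friday, common
2048: Jan 1 Wednesday, leap
2048 matches on both conditions.

2048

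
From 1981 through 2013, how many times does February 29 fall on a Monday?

1

Leap years in 1981–2013: 8 of them.
Feb 29 weekday advances by 5 (mod 7) from one leap year to the next four years later (or differs when a century non-leap intervenes).
Leap-day weekdays: 1984:Wed 1988:Mon✓ 1992:Sat 1996:Thu 2000:Tue 2004:Sun 2008:Fri 2012:Wed
Monday: 1988 → 1.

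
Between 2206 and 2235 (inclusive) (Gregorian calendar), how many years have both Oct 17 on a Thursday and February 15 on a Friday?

3

Check each year's weekday for Oct 17 and February 15:
  2206: Fri/Sat  2207: Sat/Sun  2208: Mon/Mon  2209: Tue/Wed  2210: Wed/Thu  2211: Thu/Fri ✓  2212: Sat/Sat  2213: Sun/Mon  2214: Mon/Tue  2215: Tue/Wed  2216: Thu/Thu  2217: Fri/Sat  2218: Sat/Sun  2219: Sun/Mon  2220: Tue/Tue  2221: Wed/Thu  2222: Thu/Fri ✓  2223: Fri/Sat  2224: Sun/Sun  2225: Mon/Tue  2226: Tue/Wed  2227: Wed/Thu  2228: Fri/Fri  2229: Sat/Sun  2230: Sun/Mon  2231: Mon/Tue  2232: Wed/Wed  2233: Thu/Fri ✓  2234: Fri/Sat  2235: Sat/Sun
Both conditions hold in: 2211, 2222, 2233 — 3.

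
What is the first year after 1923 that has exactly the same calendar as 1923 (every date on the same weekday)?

Two years share a calendar iff Jan 1 falls on the same weekday and both are leap or both are common. 1923: Jan 1 is Monday, common year.
1924: Jan 1 Tuesday, leap
1925: Jan 1 Thursday, common
1926: Jan 1 Friday, common
1927: Jan 1 Saturday, common
1928: Jan 1 Sunday, leap
1929: Jan 1 Tuesday, common
1930: Jan 1 Wednesday, common
1931: Jan 1 Thursday, common
1932: Jan 1 Friday, leap
1933: Jan 1 Sunday, common
1934: Jan 1 Monday, common
1934 matches on both conditions.

1934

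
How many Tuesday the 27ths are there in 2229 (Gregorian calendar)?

Check the 27th of each month of 2229: Jan 27: Tue, Feb 27: Fri, Mar 27: Fri, Apr 27: Mon, May 27: Wed, Jun 27: Sat, Jul 27: Mon, Aug 27: Thu, Sep 27: Sun, Oct 27: Tue, Nov 27: Fri, Dec 27: Sun.
Tuesday occurs in January, October — 2 months.

2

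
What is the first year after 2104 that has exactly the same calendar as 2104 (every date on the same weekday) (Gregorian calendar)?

Two years share a calendar iff Jan 1 falls on the same weekday and both are leap or both are common. 2104: Jan 1 is Tuesday, leap year.
2105: Jan 1 Thursday, common
2106: Jan 1 Friday, common
2107: Jan 1 Saturday, common
2108: Jan 1 Sunday, leap
2109: Jan 1 Tuesday, common
2110: Jan 1 Wednesday, common
2111: Jan 1 Thursday, common
2112: Jan 1 Friday, leap
2113: Jan 1 Sunday, common
2114: Jan 1 Monday, common
2115: Jan 1 Tuesday, common
2116: Jan 1 Wednesday, leap
2117: Jan 1 Friday, common
2118: Jan 1 Saturday, common
2119: Jan 1 Sunday, common
2120: Jan 1 Monday, leap
2121: Jan 1 Wednesday, common
2122: Jan 1 Thursday, common
2123: Jan 1 Friday, common
2124: Jan 1 Saturday, leap
2125: Jan 1 Monday, common
2126: Jan 1 Tuesday, common
2127: Jan 1 Wednesday, common
2128: Jan 1 Thursday, leap
2129: Jan 1 Saturday, common
2130: Jan 1 Sunday, common
2131: Jan 1 Monday, common
2132: Jan 1 Tuesday, leap
2132 matches on both conditions.

2132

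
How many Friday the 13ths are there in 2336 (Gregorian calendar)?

Check the 13th of each month of 2336: Jan 13: Mon, Feb 13: Thu, Mar 13: Fri, Apr 13: Mon, May 13: Wed, Jun 13: Sat, Jul 13: Mon, Aug 13: Thu, Sep 13: Sun, Oct 13: Tue, Nov 13: Fri, Dec 13: Sun.
Friday occurs in March, November — 2 months.

2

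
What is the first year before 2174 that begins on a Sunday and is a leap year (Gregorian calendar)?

Jan 1 advances by 2 weekdays after a leap year and by 1 after a common year.
2174: Jan 1 is Saturday.
2173: Friday
2172: Wednesday (leap)
2171: Tuesday
2170: Monday
2169: Sunday
2168: Friday (leap)
2167: Thursday
2166: Wednesday
2165: Tuesday
2164: Sunday (leap)
2164 begins on a Sunday and is a leap year.

2164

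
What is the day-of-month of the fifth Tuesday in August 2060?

August 1, 2060 is a Sunday, so the first Tuesday is the 3rd.
The fifth Tuesday is 3 + 28 = 31.

31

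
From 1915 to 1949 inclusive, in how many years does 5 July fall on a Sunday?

Track 5 July's weekday year by year (advancing +1, or +2 across a Feb 29):
  1915: Mon  1916: Wed (+2)  1917: Thu (+1)  1918: Fri (+1)  1919: Sat (+1)
  1920: Mon (+2)  1921: Tue (+1)  1922: Wed (+1)  1923: Thu (+1)  1924: Sat (+2)
  1925: Sun (+1) ✓  1926: Mon (+1)  1927: Tue (+1)  1928: Thu (+2)  … (7 more years) …
  1936: Sun (+2) ✓  1937: Mon (+1)  1938: Tue (+1)  1939: Wed (+1)  1940: Fri (+2)
  1941: Sat (+1)  1942: Sun (+1) ✓  1943: Mon (+1)  1944: Wed (+2)  1945: Thu (+1)
  1946: Fri (+1)  1947: Sat (+1)  1948: Mon (+2)  1949: Tue (+1)
Sunday years: 1925, 1931, 1936, 1942 — 4 in total.

4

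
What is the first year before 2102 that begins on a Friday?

2100

Jan 1 advances by 2 weekdays after a leap year and by 1 after a common year.
2102: Jan 1 is Sunday.
2101: Saturday
2100: Friday
2100 begins on a Friday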